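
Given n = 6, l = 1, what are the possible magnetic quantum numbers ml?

-1, 0, 1

ml takes every integer from −l to +l. With l = 1 that gives the 3 values -1, 0, 1.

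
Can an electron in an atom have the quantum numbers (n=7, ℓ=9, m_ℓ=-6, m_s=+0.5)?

The orbital quantum number must satisfy 0 ≤ ℓ ≤ n−1. With n = 7 the allowed ℓ values are 0, 1, 2, 3, 4, 5, 6, so ℓ = 9 is out of range.

Invalid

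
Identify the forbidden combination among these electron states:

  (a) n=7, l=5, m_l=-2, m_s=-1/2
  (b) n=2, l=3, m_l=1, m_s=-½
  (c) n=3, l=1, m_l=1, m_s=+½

(b)

(b) has l = 3 ≥ n = 2, violating 0 ≤ l ≤ n−1.
The remaining sets (a), (c) satisfy all four rules.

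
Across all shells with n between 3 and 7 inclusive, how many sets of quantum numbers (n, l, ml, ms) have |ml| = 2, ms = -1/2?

30

For each n in the range, tally the orbitals obeying |ml| = 2:
n=3 → 2; n=4 → 4; n=5 → 6; n=6 → 8; n=7 → 10.
Orbitals: 2 + 4 + 6 + 8 + 10 = 30. With ms fixed to -1/2 there is one state per orbital, so 30 states.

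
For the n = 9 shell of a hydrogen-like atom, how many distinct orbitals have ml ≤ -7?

Contributions: l=7 → 1; l=8 → 2.
Total orbitals: 1 + 2 = 3.

3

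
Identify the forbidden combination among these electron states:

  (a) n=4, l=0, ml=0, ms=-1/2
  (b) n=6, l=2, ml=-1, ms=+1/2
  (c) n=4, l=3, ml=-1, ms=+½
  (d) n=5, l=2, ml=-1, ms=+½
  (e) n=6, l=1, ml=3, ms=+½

(e)

(e) has |ml| = 3 > l = 1, violating −l ≤ ml ≤ l.
The remaining sets (a), (b), (c), (d) satisfy all four rules.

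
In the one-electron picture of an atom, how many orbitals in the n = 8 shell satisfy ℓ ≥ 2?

60

With n = 8 the allowed ℓ are 0, 1, …, 7.
Contributions: ℓ=2 → 5; ℓ=3 → 7; ℓ=4 → 9; ℓ=5 → 11; ℓ=6 → 13; ℓ=7 → 15.
Total orbitals: 5 + 7 + 9 + 11 + 13 + 15 = 60.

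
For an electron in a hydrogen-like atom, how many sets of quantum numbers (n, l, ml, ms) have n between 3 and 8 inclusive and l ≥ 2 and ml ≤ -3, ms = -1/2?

35

Treat each shell separately and count matching orbitals:
n=4 → 1; n=5 → 3; n=6 → 6; n=7 → 10; n=8 → 15.
Orbitals: 1 + 3 + 6 + 10 + 15 = 35. With ms fixed to -1/2 there is one state per orbital, so 35 states.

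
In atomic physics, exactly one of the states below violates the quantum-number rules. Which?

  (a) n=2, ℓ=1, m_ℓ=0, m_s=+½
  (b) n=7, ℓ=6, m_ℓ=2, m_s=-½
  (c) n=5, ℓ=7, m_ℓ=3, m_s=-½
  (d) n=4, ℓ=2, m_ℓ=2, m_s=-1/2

(c)

(c) has ℓ = 7 ≥ n = 5, violating 0 ≤ ℓ ≤ n−1.
The remaining sets (a), (b), (d) satisfy all four rules.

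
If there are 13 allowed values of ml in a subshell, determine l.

ml ranges over 2l+1 integers, so 2l+1 = 13 ⇒ l = 6.

l = 6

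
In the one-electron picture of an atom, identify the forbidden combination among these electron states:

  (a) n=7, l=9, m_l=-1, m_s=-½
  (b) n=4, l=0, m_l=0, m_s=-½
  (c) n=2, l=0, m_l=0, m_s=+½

(a)

(a) has l = 9 ≥ n = 7, violating 0 ≤ l ≤ n−1.
The remaining sets (b), (c) satisfy all four rules.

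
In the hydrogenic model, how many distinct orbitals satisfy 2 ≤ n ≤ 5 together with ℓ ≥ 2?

38

Work shell by shell — for each n, count the (ℓ, m_ℓ) pairs that satisfy ℓ ≥ 2:
n=3 → 5; n=4 → 12; n=5 → 21.
Total orbitals: 5 + 12 + 21 = 38.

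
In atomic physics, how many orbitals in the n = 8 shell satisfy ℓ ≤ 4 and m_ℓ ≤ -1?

Contributions: ℓ=1 → 1; ℓ=2 → 2; ℓ=3 → 3; ℓ=4 → 4.
Total orbitals: 1 + 2 + 3 + 4 = 10.

10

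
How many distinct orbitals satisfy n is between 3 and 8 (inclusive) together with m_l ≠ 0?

Work shell by shell — for each n, count the (l, m_l) pairs that satisfy m_l ≠ 0:
n=3 → 6; n=4 → 12; n=5 → 20; n=6 → 30; n=7 → 42; n=8 → 56.
Total orbitals: 6 + 12 + 20 + 30 + 42 + 56 = 166.

166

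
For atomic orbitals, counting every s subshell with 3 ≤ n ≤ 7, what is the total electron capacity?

An s subshell (l = 0) exists for every n ≥ 1, so shells n = 3, 4, 5, 6, 7 each contribute one — 5 subshells.
Since each s subshell holds 2(2·0+1) = 2 electrons, the total is 5 × 2 = 10.

10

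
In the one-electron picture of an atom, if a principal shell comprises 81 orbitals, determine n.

n = 9

n² = 81 ⇒ n = 9.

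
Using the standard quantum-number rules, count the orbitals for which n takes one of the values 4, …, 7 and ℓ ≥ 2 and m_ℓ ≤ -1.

48

Per-shell orbital counts meeting the constraint:
n=4 → 5; n=5 → 9; n=6 → 14; n=7 → 20.
Total orbitals: 5 + 9 + 14 + 20 = 48.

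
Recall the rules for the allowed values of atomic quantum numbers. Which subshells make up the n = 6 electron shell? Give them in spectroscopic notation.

6s, 6p, 6d, 6f, 6g, 6h

For n = 6, l runs from 0 to 5. In spectroscopic notation l = 0,1,2,… ↔ s,p,d,f,g,h,i, so the subshells are 6s, 6p, 6d, 6f, 6g, 6h.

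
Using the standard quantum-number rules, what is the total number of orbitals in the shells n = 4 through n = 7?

126

Shell n has n² orbitals: 4²=16 + 5²=25 + 6²=36 + 7²=49 = 126 orbitals.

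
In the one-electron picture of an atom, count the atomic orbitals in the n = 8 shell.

The n = 8 shell contains n² = 8² = 64 orbitals.

64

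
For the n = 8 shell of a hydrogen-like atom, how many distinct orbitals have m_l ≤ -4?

10

Contributions: l=4 → 1; l=5 → 2; l=6 → 3; l=7 → 4.
Total orbitals: 1 + 2 + 3 + 4 = 10.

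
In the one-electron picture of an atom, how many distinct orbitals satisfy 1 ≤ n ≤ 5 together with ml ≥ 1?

For each n in the range, tally the orbitals obeying ml ≥ 1:
n=2 → 1; n=3 → 3; n=4 → 6; n=5 → 10.
Total orbitals: 1 + 3 + 6 + 10 = 20.

20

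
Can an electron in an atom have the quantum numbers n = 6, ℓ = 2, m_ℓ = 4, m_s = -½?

Invalid

The magnetic quantum number must satisfy −ℓ ≤ m_ℓ ≤ ℓ. With ℓ = 2, m_ℓ can only be -2, -1, 0, 1, 2, so m_ℓ = 4 is forbidden.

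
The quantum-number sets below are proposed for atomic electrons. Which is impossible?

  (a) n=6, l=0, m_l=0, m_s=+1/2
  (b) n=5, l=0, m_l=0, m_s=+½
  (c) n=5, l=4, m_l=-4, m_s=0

(c)

(c) has m_s = 0, but an electron's spin must be ±1/2.
The remaining sets (a), (b) satisfy all four rules.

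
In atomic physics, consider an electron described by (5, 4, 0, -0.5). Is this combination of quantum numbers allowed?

n = 5 is a positive integer. l = 4 satisfies 0 ≤ l ≤ n−1 = 4. ml = 0 lies in the range −l … +l (here −4 … 4). ms = -1/2 is one of ±1/2.
All four constraints are satisfied.

Yes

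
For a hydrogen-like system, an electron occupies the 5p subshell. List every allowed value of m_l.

The 5p subshell has l = 1, and m_l takes every integer from −l to +l. With l = 1 that gives the 3 values -1, 0, 1.

-1, 0, 1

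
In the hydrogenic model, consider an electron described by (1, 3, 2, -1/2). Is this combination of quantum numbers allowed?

The orbital quantum number must satisfy 0 ≤ ℓ ≤ n−1. With n = 1 the allowed ℓ values are 0, so ℓ = 3 is out of range.

Invalid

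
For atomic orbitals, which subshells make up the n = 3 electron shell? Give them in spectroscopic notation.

For n = 3, l runs from 0 to 2. In spectroscopic notation l = 0,1,2,… ↔ s,p,d,f,g,h,i, so the subshells are 3s, 3p, 3d.

3s, 3p, 3d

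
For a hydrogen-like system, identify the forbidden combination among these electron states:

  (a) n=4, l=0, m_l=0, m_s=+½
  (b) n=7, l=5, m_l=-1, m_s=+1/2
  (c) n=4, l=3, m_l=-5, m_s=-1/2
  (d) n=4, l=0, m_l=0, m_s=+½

(c)

(c) has |m_l| = 5 > l = 3, violating −l ≤ m_l ≤ l.
The remaining sets (a), (b), (d) satisfy all four rules.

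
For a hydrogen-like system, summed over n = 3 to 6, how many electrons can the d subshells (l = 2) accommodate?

A d subshell (l = 2) exists for every n ≥ 3, so shells n = 3, 4, 5, 6 each contribute one — 4 subshells.
Since each d subshell holds 2(2·2+1) = 10 electrons, the total is 4 × 10 = 40.

40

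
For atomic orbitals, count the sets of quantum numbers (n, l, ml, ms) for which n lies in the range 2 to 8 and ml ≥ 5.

20

For each n in the range, tally the orbitals obeying ml ≥ 5:
n=6 → 1; n=7 → 3; n=8 → 6.
Orbitals: 1 + 3 + 6 = 10. Including both spin states (ms = ±1/2) gives 2 × 10 = 20 states.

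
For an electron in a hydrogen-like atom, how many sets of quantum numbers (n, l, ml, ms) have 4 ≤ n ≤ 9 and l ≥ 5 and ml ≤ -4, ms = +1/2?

Go shell by shell, enumerating (l, ml) with l ≥ 5 and ml ≤ -4:
n=6 → 2; n=7 → 5; n=8 → 9; n=9 → 14.
Orbitals: 2 + 5 + 9 + 14 = 30. With ms fixed to +1/2 there is one state per orbital, so 30 states.

30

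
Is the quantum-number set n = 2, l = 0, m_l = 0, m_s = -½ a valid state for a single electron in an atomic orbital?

n = 2 is a positive integer. l = 0 satisfies 0 ≤ l ≤ n−1 = 1. m_l = 0 lies in the range −l … +l (here 0). m_s = -1/2 is one of ±1/2.
All four constraints are satisfied.

Allowed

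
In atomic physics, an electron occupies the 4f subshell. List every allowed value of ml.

The 4f subshell has l = 3, and ml takes every integer from −l to +l. With l = 3 that gives the 7 values -3, -2, -1, 0, 1, 2, 3.

-3, -2, -1, 0, 1, 2, 3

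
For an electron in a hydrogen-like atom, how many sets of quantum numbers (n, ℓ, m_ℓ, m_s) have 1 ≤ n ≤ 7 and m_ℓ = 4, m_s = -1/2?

6

Go shell by shell, enumerating (ℓ, m_ℓ) with m_ℓ = 4:
n=5 → 1; n=6 → 2; n=7 → 3.
Orbitals: 1 + 2 + 3 = 6. With m_s fixed to -1/2 there is one state per orbital, so 6 states.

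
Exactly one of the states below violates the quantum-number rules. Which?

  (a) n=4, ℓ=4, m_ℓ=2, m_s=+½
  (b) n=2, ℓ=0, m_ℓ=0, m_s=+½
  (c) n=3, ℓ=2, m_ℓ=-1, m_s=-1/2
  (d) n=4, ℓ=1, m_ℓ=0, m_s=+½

(a)

(a) has ℓ = 4 ≥ n = 4, violating 0 ≤ ℓ ≤ n−1.
The remaining sets (b), (c), (d) satisfy all four rules.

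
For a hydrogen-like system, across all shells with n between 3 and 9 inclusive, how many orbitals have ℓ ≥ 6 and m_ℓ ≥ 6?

For each n in the range, tally the orbitals obeying ℓ ≥ 6 and m_ℓ ≥ 6:
n=7 → 1; n=8 → 3; n=9 → 6.
Total orbitals: 1 + 3 + 6 = 10.

10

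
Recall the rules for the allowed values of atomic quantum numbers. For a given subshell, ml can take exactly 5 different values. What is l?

ml ranges over 2l+1 integers, so 2l+1 = 5 ⇒ l = 2.

l = 2 (d)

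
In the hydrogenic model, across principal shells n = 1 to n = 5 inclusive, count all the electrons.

110

Shell n has n² orbitals: 1²=1 + 2²=4 + 3²=9 + 4²=16 + 5²=25 = 55 orbitals.
Two spin states per orbital: 2 × 55 = 110 electrons.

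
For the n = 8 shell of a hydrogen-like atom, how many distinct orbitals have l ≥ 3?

Orbitals with l ≥ 3, by l: l=3 → 7; l=4 → 9; l=5 → 11; l=6 → 13; l=7 → 15.
Total orbitals: 7 + 9 + 11 + 13 + 15 = 55.

55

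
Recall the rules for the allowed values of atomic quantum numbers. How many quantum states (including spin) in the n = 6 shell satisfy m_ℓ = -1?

With n = 6 the allowed ℓ are 0, 1, …, 5.
The (ℓ, m_ℓ) pairs meeting m_ℓ = -1 give: ℓ=1 → 1; ℓ=2 → 1; ℓ=3 → 1; ℓ=4 → 1; ℓ=5 → 1.
Orbitals: 1 + 1 + 1 + 1 + 1 = 5. Each orbital carries two spin states, so 5 × 2 = 10 states.

10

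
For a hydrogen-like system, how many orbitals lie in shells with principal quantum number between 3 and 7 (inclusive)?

135

Shell n has n² orbitals: 3²=9 + 4²=16 + 5²=25 + 6²=36 + 7²=49 = 135 orbitals.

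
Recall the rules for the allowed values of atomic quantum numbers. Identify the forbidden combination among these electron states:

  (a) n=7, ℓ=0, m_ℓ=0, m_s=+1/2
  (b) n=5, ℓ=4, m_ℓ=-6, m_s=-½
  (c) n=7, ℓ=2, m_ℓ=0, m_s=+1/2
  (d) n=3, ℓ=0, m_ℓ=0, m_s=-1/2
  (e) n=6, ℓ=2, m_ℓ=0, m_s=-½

(b) has |m_ℓ| = 6 > ℓ = 4, violating −ℓ ≤ m_ℓ ≤ ℓ.
The remaining sets (a), (c), (d), (e) satisfy all four rules.

(b)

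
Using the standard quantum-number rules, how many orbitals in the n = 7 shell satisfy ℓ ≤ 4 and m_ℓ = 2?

3

Go through ℓ = 0, …, 6 (the values permitted for n = 7).
Per ℓ-value: ℓ=2 → 1; ℓ=3 → 1; ℓ=4 → 1.
Total orbitals: 1 + 1 + 1 = 3.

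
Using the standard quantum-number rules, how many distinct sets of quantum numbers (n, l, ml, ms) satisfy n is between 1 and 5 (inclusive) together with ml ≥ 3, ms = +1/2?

4

Go shell by shell, enumerating (l, ml) with ml ≥ 3:
n=4 → 1; n=5 → 3.
Orbitals: 1 + 3 = 4. With ms fixed to +1/2 there is one state per orbital, so 4 states.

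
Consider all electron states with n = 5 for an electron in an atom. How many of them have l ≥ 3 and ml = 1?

The (l, ml) pairs meeting l ≥ 3 and ml = 1 give: l=3 → 1; l=4 → 1.
Orbitals: 1 + 1 = 2. Each orbital carries two spin states, so 2 × 2 = 4 states.

4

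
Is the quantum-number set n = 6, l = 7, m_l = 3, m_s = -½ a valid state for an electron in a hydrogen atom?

Not allowed

The orbital quantum number must satisfy 0 ≤ l ≤ n−1. With n = 6 the allowed l values are 0, 1, 2, 3, 4, 5, so l = 7 is out of range.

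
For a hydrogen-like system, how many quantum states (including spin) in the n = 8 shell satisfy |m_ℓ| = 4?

With n = 8 the allowed ℓ are 0, 1, …, 7.
Per ℓ-value: ℓ=4 → 2; ℓ=5 → 2; ℓ=6 → 2; ℓ=7 → 2.
Orbitals: 2 + 2 + 2 + 2 = 8. Each orbital carries two spin states, so 8 × 2 = 16 states.

16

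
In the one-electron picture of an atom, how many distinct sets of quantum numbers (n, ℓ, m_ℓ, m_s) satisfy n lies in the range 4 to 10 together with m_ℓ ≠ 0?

644

Go shell by shell, enumerating (ℓ, m_ℓ) with m_ℓ ≠ 0:
n=4 → 12; n=5 → 20; n=6 → 30; n=7 → 42; n=8 → 56; n=9 → 72; n=10 → 90.
Orbitals: 12 + 20 + 30 + 42 + 56 + 72 + 90 = 322. Including both spin states (m_s = ±1/2) gives 2 × 322 = 644 states.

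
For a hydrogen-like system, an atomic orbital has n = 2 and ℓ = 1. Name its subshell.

ℓ = 1 corresponds to the letter 'p', so the subshell is 2p.

2p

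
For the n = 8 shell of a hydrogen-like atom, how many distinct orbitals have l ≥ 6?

28

Go through l = 0, …, 7 (the values permitted for n = 8).
Orbitals with l ≥ 6, by l: l=6 → 13; l=7 → 15.
Total orbitals: 13 + 15 = 28.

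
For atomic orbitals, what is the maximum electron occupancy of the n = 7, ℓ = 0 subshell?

A subshell with ℓ = 0 has 2ℓ+1 = 1 orbital, each holding 2 electrons (spin ±1/2), so 1 × 2 = 2.

2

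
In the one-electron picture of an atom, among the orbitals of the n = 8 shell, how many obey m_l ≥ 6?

3

The n = 8 shell has l = 0 through 7; check each.
The (l, m_l) pairs meeting m_l ≥ 6 give: l=6 → 1; l=7 → 2.
Total orbitals: 1 + 2 = 3.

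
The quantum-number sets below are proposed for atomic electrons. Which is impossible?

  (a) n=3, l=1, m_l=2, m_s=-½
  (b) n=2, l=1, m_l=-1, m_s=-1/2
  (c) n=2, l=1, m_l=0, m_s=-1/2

(a) has |m_l| = 2 > l = 1, violating −l ≤ m_l ≤ l.
The remaining sets (b), (c) satisfy all four rules.

(a)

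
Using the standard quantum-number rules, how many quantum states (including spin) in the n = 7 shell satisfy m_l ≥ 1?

For n = 7, l ranges over 0 … 6.
Orbitals with m_l ≥ 1, by l: l=1 → 1; l=2 → 2; l=3 → 3; l=4 → 4; l=5 → 5; l=6 → 6.
Orbitals: 1 + 2 + 3 + 4 + 5 + 6 = 21. Each orbital carries two spin states, so 21 × 2 = 42 states.

42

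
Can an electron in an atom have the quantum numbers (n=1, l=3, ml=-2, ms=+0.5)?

The orbital quantum number must satisfy 0 ≤ l ≤ n−1. With n = 1 the allowed l values are 0, so l = 3 is out of range.

Not allowed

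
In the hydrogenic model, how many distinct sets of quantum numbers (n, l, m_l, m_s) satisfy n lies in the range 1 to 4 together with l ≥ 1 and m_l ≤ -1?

Go shell by shell, enumerating (l, m_l) with l ≥ 1 and m_l ≤ -1:
n=2 → 1; n=3 → 3; n=4 → 6.
Orbitals: 1 + 3 + 6 = 10. Including both spin states (m_s = ±1/2) gives 2 × 10 = 20 states.

20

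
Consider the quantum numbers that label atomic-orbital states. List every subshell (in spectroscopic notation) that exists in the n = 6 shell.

6s, 6p, 6d, 6f, 6g, 6h

For n = 6, l runs from 0 to 5. In spectroscopic notation l = 0,1,2,… ↔ s,p,d,f,g,h,i, so the subshells are 6s, 6p, 6d, 6f, 6g, 6h.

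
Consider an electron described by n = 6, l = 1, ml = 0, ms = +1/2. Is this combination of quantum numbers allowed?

Yes

n = 6 is a positive integer. l = 1 satisfies 0 ≤ l ≤ n−1 = 5. ml = 0 lies in the range −l … +l (here −1 … 1). ms = +1/2 is one of ±1/2.
All four constraints are satisfied.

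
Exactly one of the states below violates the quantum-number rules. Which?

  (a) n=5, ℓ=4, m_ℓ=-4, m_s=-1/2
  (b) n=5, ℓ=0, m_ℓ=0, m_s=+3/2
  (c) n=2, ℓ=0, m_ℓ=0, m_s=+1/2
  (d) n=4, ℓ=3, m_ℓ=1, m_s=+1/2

(b) has m_s = +3/2, but an electron's spin must be ±1/2.
The remaining sets (a), (c), (d) satisfy all four rules.

(b)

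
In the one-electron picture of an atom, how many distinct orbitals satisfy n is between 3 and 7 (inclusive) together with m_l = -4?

Treat each shell separately and count matching orbitals:
n=5 → 1; n=6 → 2; n=7 → 3.
Total orbitals: 1 + 2 + 3 = 6.

6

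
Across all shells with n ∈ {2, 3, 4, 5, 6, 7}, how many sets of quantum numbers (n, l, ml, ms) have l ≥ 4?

124

Work shell by shell — for each n, count the (l, ml) pairs that satisfy l ≥ 4:
n=5 → 9; n=6 → 20; n=7 → 33.
Orbitals: 9 + 20 + 33 = 62. Including both spin states (ms = ±1/2) gives 2 × 62 = 124 states.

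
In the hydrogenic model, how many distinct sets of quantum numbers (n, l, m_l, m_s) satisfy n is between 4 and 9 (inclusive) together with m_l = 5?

Count contributing orbitals for each principal shell:
n=6 → 1; n=7 → 2; n=8 → 3; n=9 → 4.
Orbitals: 1 + 2 + 3 + 4 = 10. Including both spin states (m_s = ±1/2) gives 2 × 10 = 20 states.

20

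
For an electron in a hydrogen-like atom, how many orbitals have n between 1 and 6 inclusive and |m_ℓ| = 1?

Work shell by shell — for each n, count the (ℓ, m_ℓ) pairs that satisfy |m_ℓ| = 1:
n=2 → 2; n=3 → 4; n=4 → 6; n=5 → 8; n=6 → 10.
Total orbitals: 2 + 4 + 6 + 8 + 10 = 30.

30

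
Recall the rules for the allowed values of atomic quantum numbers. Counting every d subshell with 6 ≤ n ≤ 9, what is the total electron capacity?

A d subshell (l = 2) exists for every n ≥ 3, so shells n = 6, 7, 8, 9 each contribute one — 4 subshells.
Since each d subshell holds 2(2·2+1) = 10 electrons, the total is 4 × 10 = 40.

40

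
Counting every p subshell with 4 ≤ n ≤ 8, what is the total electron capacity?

30

A p subshell (ℓ = 1) exists for every n ≥ 2, so shells n = 4, 5, 6, 7, 8 each contribute one — 5 subshells.
Since each p subshell holds 2(2·1+1) = 6 electrons, the total is 5 × 6 = 30.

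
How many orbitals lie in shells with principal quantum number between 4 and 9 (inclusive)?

271

Shell n has n² orbitals: 4²=16 + 5²=25 + 6²=36 + 7²=49 + 8²=64 + 9²=81 = 271 orbitals.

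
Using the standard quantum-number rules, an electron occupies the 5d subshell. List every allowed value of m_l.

-2, -1, 0, 1, 2

The 5d subshell has l = 2, and m_l takes every integer from −l to +l. With l = 2 that gives the 5 values -2, -1, 0, 1, 2.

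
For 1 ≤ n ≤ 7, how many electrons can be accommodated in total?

Total orbitals = 1² + 2² + 3² + 4² + 5² + 6² + 7² = 140. Doubling for spin gives 280 electrons.

280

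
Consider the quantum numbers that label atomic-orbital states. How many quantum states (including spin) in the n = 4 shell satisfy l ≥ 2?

24

For n = 4, l ranges over 0 … 3.
Per l-value: l=2 → 5; l=3 → 7.
Orbitals: 5 + 7 = 12. Each orbital carries two spin states, so 12 × 2 = 24 states.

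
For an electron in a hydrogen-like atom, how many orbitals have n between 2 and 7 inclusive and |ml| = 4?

Treat each shell separately and count matching orbitals:
n=5 → 2; n=6 → 4; n=7 → 6.
Total orbitals: 2 + 4 + 6 = 12.

12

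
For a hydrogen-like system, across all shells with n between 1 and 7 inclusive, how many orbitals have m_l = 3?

10

Count contributing orbitals for each principal shell:
n=4 → 1; n=5 → 2; n=6 → 3; n=7 → 4.
Total orbitals: 1 + 2 + 3 + 4 = 10.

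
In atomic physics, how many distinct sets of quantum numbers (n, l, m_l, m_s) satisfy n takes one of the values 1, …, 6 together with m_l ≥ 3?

Go shell by shell, enumerating (l, m_l) with m_l ≥ 3:
n=4 → 1; n=5 → 3; n=6 → 6.
Orbitals: 1 + 3 + 6 = 10. Including both spin states (m_s = ±1/2) gives 2 × 10 = 20 states.

20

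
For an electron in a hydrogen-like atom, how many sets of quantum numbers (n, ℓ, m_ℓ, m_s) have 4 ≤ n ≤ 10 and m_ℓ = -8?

Work shell by shell — for each n, count the (ℓ, m_ℓ) pairs that satisfy m_ℓ = -8:
n=9 → 1; n=10 → 2.
Orbitals: 1 + 2 = 3. Including both spin states (m_s = ±1/2) gives 2 × 3 = 6 states.

6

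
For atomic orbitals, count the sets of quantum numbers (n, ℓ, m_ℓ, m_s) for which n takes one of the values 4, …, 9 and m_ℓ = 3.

42

Work shell by shell — for each n, count the (ℓ, m_ℓ) pairs that satisfy m_ℓ = 3:
n=4 → 1; n=5 → 2; n=6 → 3; n=7 → 4; n=8 → 5; n=9 → 6.
Orbitals: 1 + 2 + 3 + 4 + 5 + 6 = 21. Including both spin states (m_s = ±1/2) gives 2 × 21 = 42 states.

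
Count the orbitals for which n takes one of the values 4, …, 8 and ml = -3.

15

Go shell by shell, enumerating (l, ml) with ml = -3:
n=4 → 1; n=5 → 2; n=6 → 3; n=7 → 4; n=8 → 5.
Total orbitals: 1 + 2 + 3 + 4 + 5 = 15.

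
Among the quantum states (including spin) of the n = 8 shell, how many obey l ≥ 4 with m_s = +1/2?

48

With n = 8 the allowed l are 0, 1, …, 7.
Per l-value: l=4 → 9; l=5 → 11; l=6 → 13; l=7 → 15.
Orbitals: 9 + 11 + 13 + 15 = 48. With m_s fixed to a single value there is one state per orbital, giving 48 states.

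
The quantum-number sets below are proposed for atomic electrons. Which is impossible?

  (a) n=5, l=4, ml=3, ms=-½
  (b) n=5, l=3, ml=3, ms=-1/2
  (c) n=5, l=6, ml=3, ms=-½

(c)

(c) has l = 6 ≥ n = 5, violating 0 ≤ l ≤ n−1.
The remaining sets (a), (b) satisfy all four rules.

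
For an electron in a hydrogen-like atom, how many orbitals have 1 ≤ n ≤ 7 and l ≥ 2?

115

Count contributing orbitals for each principal shell:
n=3 → 5; n=4 → 12; n=5 → 21; n=6 → 32; n=7 → 45.
Total orbitals: 5 + 12 + 21 + 32 + 45 = 115.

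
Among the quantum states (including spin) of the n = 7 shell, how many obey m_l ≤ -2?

30

For n = 7, l ranges over 0 … 6.
Orbitals with m_l ≤ -2, by l: l=2 → 1; l=3 → 2; l=4 → 3; l=5 → 4; l=6 → 5.
Orbitals: 1 + 2 + 3 + 4 + 5 = 15. Each orbital carries two spin states, so 15 × 2 = 30 states.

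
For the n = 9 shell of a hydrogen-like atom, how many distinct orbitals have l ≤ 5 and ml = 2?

4

The n = 9 shell has l = 0 through 8; check each.
Per l-value: l=2 → 1; l=3 → 1; l=4 → 1; l=5 → 1.
Total orbitals: 1 + 1 + 1 + 1 = 4.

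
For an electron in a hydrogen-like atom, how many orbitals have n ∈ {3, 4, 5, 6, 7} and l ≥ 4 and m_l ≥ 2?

22

Work shell by shell — for each n, count the (l, m_l) pairs that satisfy l ≥ 4 and m_l ≥ 2:
n=5 → 3; n=6 → 7; n=7 → 12.
Total orbitals: 3 + 7 + 12 = 22.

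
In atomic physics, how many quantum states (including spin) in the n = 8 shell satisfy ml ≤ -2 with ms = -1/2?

21

Contributions: l=2 → 1; l=3 → 2; l=4 → 3; l=5 → 4; l=6 → 5; l=7 → 6.
Orbitals: 1 + 2 + 3 + 4 + 5 + 6 = 21. With ms fixed to a single value there is one state per orbital, giving 21 states.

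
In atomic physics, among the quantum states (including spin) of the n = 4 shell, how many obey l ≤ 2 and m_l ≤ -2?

2

With n = 4 the allowed l are 0, 1, …, 3.
Contributions: l=2 → 1.
Orbitals: 1. Each orbital carries two spin states, so 1 × 2 = 2 states.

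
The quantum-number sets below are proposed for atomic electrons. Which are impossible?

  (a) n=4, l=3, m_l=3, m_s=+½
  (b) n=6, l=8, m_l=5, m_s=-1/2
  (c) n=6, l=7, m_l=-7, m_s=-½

(b) and (c)

(b) has l = 8 ≥ n = 6, violating 0 ≤ l ≤ n−1.
(c) has l = 7 ≥ n = 6, violating 0 ≤ l ≤ n−1.
The remaining set (a) satisfies all four rules.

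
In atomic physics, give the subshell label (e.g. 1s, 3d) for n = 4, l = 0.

4s

l = 0 corresponds to the letter 's', so the subshell is 4s.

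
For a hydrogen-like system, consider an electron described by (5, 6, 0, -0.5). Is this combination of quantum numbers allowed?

Not allowed

The orbital quantum number must satisfy 0 ≤ l ≤ n−1. With n = 5 the allowed l values are 0, 1, 2, 3, 4, so l = 6 is out of range.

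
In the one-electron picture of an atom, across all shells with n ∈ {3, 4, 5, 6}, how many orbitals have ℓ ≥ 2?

70

Per-shell orbital counts meeting the constraint:
n=3 → 5; n=4 → 12; n=5 → 21; n=6 → 32.
Total orbitals: 5 + 12 + 21 + 32 = 70.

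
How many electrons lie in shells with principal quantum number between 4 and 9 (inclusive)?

542

Shell n has n² orbitals: 4²=16 + 5²=25 + 6²=36 + 7²=49 + 8²=64 + 9²=81 = 271 orbitals.
Two spin states per orbital: 2 × 271 = 542 electrons.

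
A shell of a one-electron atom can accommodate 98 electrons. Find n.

n = 7

2n² = 98 ⇒ n² = 49 ⇒ n = 7.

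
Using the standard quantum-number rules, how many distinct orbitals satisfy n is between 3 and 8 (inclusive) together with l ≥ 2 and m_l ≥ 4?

For each n in the range, tally the orbitals obeying l ≥ 2 and m_l ≥ 4:
n=5 → 1; n=6 → 3; n=7 → 6; n=8 → 10.
Total orbitals: 1 + 3 + 6 + 10 = 20.

20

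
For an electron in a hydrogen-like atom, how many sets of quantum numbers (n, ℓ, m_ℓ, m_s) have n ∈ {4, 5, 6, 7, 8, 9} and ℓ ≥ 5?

Per-shell orbital counts meeting the constraint:
n=6 → 11; n=7 → 24; n=8 → 39; n=9 → 56.
Orbitals: 11 + 24 + 39 + 56 = 130. Including both spin states (m_s = ±1/2) gives 2 × 130 = 260 states.

260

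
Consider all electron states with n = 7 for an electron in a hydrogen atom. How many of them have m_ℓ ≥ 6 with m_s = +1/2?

1

The n = 7 shell has ℓ = 0 through 6; check each.
Per ℓ-value: ℓ=6 → 1.
Orbitals: 1. With m_s fixed to a single value there is one state per orbital, giving 1 state.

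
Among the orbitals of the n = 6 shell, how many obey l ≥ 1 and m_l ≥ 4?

3

For n = 6, l ranges over 0 … 5.
The (l, m_l) pairs meeting l ≥ 1 and m_l ≥ 4 give: l=4 → 1; l=5 → 2.
Total orbitals: 1 + 2 = 3.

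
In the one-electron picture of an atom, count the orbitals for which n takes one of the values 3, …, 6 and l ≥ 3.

For each n in the range, tally the orbitals obeying l ≥ 3:
n=4 → 7; n=5 → 16; n=6 → 27.
Total orbitals: 7 + 16 + 27 = 50.

50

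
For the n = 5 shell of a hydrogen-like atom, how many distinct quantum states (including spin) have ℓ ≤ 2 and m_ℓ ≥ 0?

12

The n = 5 shell has ℓ = 0 through 4; check each.
The (ℓ, m_ℓ) pairs meeting ℓ ≤ 2 and m_ℓ ≥ 0 give: ℓ=0 → 1; ℓ=1 → 2; ℓ=2 → 3.
Orbitals: 1 + 2 + 3 = 6. Each orbital carries two spin states, so 6 × 2 = 12 states.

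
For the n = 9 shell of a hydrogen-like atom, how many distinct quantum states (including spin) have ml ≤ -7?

The (l, ml) pairs meeting ml ≤ -7 give: l=7 → 1; l=8 → 2.
Orbitals: 1 + 2 = 3. Each orbital carries two spin states, so 3 × 2 = 6 states.

6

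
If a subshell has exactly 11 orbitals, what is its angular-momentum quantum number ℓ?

ℓ = 5

2ℓ+1 = 11 gives ℓ = 5.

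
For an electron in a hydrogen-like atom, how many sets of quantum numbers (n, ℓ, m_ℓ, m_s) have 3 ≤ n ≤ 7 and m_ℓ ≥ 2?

70

Treat each shell separately and count matching orbitals:
n=3 → 1; n=4 → 3; n=5 → 6; n=6 → 10; n=7 → 15.
Orbitals: 1 + 3 + 6 + 10 + 15 = 35. Including both spin states (m_s = ±1/2) gives 2 × 35 = 70 states.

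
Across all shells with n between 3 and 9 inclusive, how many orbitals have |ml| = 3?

Per-shell orbital counts meeting the constraint:
n=4 → 2; n=5 → 4; n=6 → 6; n=7 → 8; n=8 → 10; n=9 → 12.
Total orbitals: 2 + 4 + 6 + 8 + 10 + 12 = 42.

42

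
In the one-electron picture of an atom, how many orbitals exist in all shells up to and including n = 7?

Total orbitals = 1² + 2² + 3² + 4² + 5² + 6² + 7² = 140.

140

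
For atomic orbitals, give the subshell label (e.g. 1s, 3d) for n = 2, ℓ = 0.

ℓ = 0 corresponds to the letter 's', so the subshell is 2s.

2s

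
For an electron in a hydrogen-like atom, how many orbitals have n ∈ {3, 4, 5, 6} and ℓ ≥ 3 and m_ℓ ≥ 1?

22

Count contributing orbitals for each principal shell:
n=4 → 3; n=5 → 7; n=6 → 12.
Total orbitals: 3 + 7 + 12 = 22.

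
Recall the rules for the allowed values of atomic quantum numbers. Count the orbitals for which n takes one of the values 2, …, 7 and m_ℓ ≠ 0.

Go shell by shell, enumerating (ℓ, m_ℓ) with m_ℓ ≠ 0:
n=2 → 2; n=3 → 6; n=4 → 12; n=5 → 20; n=6 → 30; n=7 → 42.
Total orbitals: 2 + 6 + 12 + 20 + 30 + 42 = 112.

112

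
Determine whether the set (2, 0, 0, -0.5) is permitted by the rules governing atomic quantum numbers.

n = 2 is a positive integer. l = 0 satisfies 0 ≤ l ≤ n−1 = 1. m_l = 0 lies in the range −l … +l (here 0). m_s = -1/2 is one of ±1/2.
All four constraints are satisfied.

Allowed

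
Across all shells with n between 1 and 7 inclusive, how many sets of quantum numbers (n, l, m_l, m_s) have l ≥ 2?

230

Treat each shell separately and count matching orbitals:
n=3 → 5; n=4 → 12; n=5 → 21; n=6 → 32; n=7 → 45.
Orbitals: 5 + 12 + 21 + 32 + 45 = 115. Including both spin states (m_s = ±1/2) gives 2 × 115 = 230 states.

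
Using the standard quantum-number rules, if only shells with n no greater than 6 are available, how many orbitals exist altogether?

Total orbitals = 1² + 2² + 3² + 4² + 5² + 6² = 91.

91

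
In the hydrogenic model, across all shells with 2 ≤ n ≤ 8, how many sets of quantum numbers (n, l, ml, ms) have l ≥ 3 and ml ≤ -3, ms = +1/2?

35

Count contributing orbitals for each principal shell:
n=4 → 1; n=5 → 3; n=6 → 6; n=7 → 10; n=8 → 15.
Orbitals: 1 + 3 + 6 + 10 + 15 = 35. With ms fixed to +1/2 there is one state per orbital, so 35 states.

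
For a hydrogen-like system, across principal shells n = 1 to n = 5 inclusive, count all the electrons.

110

Shell n has n² orbitals: 1²=1 + 2²=4 + 3²=9 + 4²=16 + 5²=25 = 55 orbitals.
Two spin states per orbital: 2 × 55 = 110 electrons.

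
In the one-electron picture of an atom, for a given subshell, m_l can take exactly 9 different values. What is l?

m_l ranges over 2l+1 integers, so 2l+1 = 9 ⇒ l = 4.

l = 4 (g)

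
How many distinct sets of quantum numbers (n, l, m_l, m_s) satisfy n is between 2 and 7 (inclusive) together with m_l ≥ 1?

For each n in the range, tally the orbitals obeying m_l ≥ 1:
n=2 → 1; n=3 → 3; n=4 → 6; n=5 → 10; n=6 → 15; n=7 → 21.
Orbitals: 1 + 3 + 6 + 10 + 15 + 21 = 56. Including both spin states (m_s = ±1/2) gives 2 × 56 = 112 states.

112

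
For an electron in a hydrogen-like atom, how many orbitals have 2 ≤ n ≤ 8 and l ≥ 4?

110

Work shell by shell — for each n, count the (l, ml) pairs that satisfy l ≥ 4:
n=5 → 9; n=6 → 20; n=7 → 33; n=8 → 48.
Total orbitals: 9 + 20 + 33 + 48 = 110.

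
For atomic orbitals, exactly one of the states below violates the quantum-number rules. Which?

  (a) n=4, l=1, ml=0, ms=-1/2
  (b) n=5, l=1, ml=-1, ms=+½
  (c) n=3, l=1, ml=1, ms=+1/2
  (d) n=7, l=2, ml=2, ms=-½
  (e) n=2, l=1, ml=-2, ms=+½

(e)

(e) has |ml| = 2 > l = 1, violating −l ≤ ml ≤ l.
The remaining sets (a), (b), (c), (d) satisfy all four rules.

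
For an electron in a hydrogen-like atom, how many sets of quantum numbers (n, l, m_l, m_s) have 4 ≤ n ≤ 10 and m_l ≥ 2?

Count contributing orbitals for each principal shell:
n=4 → 3; n=5 → 6; n=6 → 10; n=7 → 15; n=8 → 21; n=9 → 28; n=10 → 36.
Orbitals: 3 + 6 + 10 + 15 + 21 + 28 + 36 = 119. Including both spin states (m_s = ±1/2) gives 2 × 119 = 238 states.

238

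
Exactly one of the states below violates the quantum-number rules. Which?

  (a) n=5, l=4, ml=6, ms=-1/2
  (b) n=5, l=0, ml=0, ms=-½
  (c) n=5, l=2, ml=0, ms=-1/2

(a)

(a) has |ml| = 6 > l = 4, violating −l ≤ ml ≤ l.
The remaining sets (b), (c) satisfy all four rules.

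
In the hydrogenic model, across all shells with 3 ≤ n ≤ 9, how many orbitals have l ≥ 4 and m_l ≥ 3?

50

Per-shell orbital counts meeting the constraint:
n=5 → 2; n=6 → 5; n=7 → 9; n=8 → 14; n=9 → 20.
Total orbitals: 2 + 5 + 9 + 14 + 20 = 50.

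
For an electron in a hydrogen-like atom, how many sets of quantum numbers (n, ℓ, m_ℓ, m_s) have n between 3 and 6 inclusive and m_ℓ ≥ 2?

Per-shell orbital counts meeting the constraint:
n=3 → 1; n=4 → 3; n=5 → 6; n=6 → 10.
Orbitals: 1 + 3 + 6 + 10 = 20. Including both spin states (m_s = ±1/2) gives 2 × 20 = 40 states.

40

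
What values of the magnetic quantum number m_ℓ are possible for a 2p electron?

The 2p subshell has ℓ = 1, and m_ℓ takes every integer from −ℓ to +ℓ. With ℓ = 1 that gives the 3 values -1, 0, 1.

-1, 0, 1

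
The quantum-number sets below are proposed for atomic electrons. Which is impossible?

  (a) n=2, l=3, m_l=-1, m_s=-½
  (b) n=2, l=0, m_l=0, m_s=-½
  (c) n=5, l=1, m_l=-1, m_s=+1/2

(a)

(a) has l = 3 ≥ n = 2, violating 0 ≤ l ≤ n−1.
The remaining sets (b), (c) satisfy all four rules.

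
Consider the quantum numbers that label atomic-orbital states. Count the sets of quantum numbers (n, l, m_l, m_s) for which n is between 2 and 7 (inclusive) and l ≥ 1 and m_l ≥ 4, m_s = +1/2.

10

Treat each shell separately and count matching orbitals:
n=5 → 1; n=6 → 3; n=7 → 6.
Orbitals: 1 + 3 + 6 = 10. With m_s fixed to +1/2 there is one state per orbital, so 10 states.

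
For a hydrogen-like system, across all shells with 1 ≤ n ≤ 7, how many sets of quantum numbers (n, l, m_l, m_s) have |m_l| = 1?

84

For each n in the range, tally the orbitals obeying |m_l| = 1:
n=2 → 2; n=3 → 4; n=4 → 6; n=5 → 8; n=6 → 10; n=7 → 12.
Orbitals: 2 + 4 + 6 + 8 + 10 + 12 = 42. Including both spin states (m_s = ±1/2) gives 2 × 42 = 84 states.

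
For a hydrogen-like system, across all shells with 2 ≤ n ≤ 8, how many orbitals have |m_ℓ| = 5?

Work shell by shell — for each n, count the (ℓ, m_ℓ) pairs that satisfy |m_ℓ| = 5:
n=6 → 2; n=7 → 4; n=8 → 6.
Total orbitals: 2 + 4 + 6 = 12.

12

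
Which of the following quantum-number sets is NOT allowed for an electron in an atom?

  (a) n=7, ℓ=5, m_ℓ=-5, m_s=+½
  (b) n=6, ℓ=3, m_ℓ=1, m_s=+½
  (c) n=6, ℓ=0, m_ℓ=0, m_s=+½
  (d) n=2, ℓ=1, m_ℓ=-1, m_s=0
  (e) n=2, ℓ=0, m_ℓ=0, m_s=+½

(d)

(d) has m_s = 0, but an electron's spin must be ±1/2.
The remaining sets (a), (b), (c), (e) satisfy all four rules.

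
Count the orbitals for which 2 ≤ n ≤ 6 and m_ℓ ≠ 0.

Per-shell orbital counts meeting the constraint:
n=2 → 2; n=3 → 6; n=4 → 12; n=5 → 20; n=6 → 30.
Total orbitals: 2 + 6 + 12 + 20 + 30 = 70.

70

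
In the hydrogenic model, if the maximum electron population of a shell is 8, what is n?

n = 2

2n² = 8 ⇒ n² = 4 ⇒ n = 2.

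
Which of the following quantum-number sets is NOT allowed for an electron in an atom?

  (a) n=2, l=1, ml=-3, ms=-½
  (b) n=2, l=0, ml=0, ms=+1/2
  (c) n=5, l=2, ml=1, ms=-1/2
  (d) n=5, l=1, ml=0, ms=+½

(a) has |ml| = 3 > l = 1, violating −l ≤ ml ≤ l.
The remaining sets (b), (c), (d) satisfy all four rules.

(a)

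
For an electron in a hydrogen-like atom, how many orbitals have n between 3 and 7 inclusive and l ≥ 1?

130

For each n in the range, tally the orbitals obeying l ≥ 1:
n=3 → 8; n=4 → 15; n=5 → 24; n=6 → 35; n=7 → 48.
Total orbitals: 8 + 15 + 24 + 35 + 48 = 130.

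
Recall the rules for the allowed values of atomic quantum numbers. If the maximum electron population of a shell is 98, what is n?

2n² = 98 ⇒ n² = 49 ⇒ n = 7.

n = 7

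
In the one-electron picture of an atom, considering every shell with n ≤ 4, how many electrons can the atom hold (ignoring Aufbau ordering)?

Total orbitals = 1² + 2² + 3² + 4² = 30. Doubling for spin gives 60 electrons.

60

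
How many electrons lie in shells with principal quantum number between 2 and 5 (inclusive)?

Shell n has n² orbitals: 2²=4 + 3²=9 + 4²=16 + 5²=25 = 54 orbitals.
Two spin states per orbital: 2 × 54 = 108 electrons.

108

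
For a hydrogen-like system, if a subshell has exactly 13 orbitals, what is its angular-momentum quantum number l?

2l+1 = 13 gives l = 6.

l = 6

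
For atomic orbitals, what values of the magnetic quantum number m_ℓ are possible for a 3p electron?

-1, 0, 1

The 3p subshell has ℓ = 1, and m_ℓ takes every integer from −ℓ to +ℓ. With ℓ = 1 that gives the 3 values -1, 0, 1.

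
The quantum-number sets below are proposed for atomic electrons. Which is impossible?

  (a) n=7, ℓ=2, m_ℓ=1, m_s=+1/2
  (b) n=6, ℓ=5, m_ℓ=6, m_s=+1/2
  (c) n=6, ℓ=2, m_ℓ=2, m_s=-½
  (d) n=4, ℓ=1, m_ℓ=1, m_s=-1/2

(b) has |m_ℓ| = 6 > ℓ = 5, violating −ℓ ≤ m_ℓ ≤ ℓ.
The remaining sets (a), (c), (d) satisfy all four rules.

(b)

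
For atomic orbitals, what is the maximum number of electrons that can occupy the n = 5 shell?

A shell holds 2n² electrons: 2 × 5² = 2 × 25 = 50.

50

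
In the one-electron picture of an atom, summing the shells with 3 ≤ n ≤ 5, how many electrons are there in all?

Shell n has n² orbitals: 3²=9 + 4²=16 + 5²=25 = 50 orbitals.
Two spin states per orbital: 2 × 50 = 100 electrons.

100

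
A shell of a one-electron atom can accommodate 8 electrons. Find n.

n = 2

2n² = 8 ⇒ n² = 4 ⇒ n = 2.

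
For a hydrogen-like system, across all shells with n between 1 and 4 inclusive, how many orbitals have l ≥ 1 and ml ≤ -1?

Go shell by shell, enumerating (l, ml) with l ≥ 1 and ml ≤ -1:
n=2 → 1; n=3 → 3; n=4 → 6.
Total orbitals: 1 + 3 + 6 = 10.

10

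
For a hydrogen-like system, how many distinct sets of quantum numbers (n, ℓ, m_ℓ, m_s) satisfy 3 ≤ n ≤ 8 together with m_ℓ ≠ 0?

332

Work shell by shell — for each n, count the (ℓ, m_ℓ) pairs that satisfy m_ℓ ≠ 0:
n=3 → 6; n=4 → 12; n=5 → 20; n=6 → 30; n=7 → 42; n=8 → 56.
Orbitals: 6 + 12 + 20 + 30 + 42 + 56 = 166. Including both spin states (m_s = ±1/2) gives 2 × 166 = 332 states.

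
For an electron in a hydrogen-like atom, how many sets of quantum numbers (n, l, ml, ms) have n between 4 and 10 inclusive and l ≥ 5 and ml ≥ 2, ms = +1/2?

80

Count contributing orbitals for each principal shell:
n=6 → 4; n=7 → 9; n=8 → 15; n=9 → 22; n=10 → 30.
Orbitals: 4 + 9 + 15 + 22 + 30 = 80. With ms fixed to +1/2 there is one state per orbital, so 80 states.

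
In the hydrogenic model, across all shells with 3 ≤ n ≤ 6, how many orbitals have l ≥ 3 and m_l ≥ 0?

Work shell by shell — for each n, count the (l, m_l) pairs that satisfy l ≥ 3 and m_l ≥ 0:
n=4 → 4; n=5 → 9; n=6 → 15.
Total orbitals: 4 + 9 + 15 = 28.

28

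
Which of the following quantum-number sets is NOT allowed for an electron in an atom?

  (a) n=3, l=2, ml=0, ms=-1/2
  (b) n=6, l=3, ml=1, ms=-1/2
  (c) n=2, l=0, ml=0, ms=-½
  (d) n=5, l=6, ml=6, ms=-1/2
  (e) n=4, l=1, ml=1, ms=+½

(d) has l = 6 ≥ n = 5, violating 0 ≤ l ≤ n−1.
The remaining sets (a), (b), (c), (e) satisfy all four rules.

(d)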